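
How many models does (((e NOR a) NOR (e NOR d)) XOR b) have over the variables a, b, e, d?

Satisfying assignments: (0,0,1,0), (0,0,1,1), (0,1,0,0), (0,1,0,1), (1,0,0,1), (1,0,1,0), (1,0,1,1), (1,1,0,0)
Count: 8 out of 16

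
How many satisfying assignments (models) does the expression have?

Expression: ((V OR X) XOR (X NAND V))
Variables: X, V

Satisfying assignments: (0,0), (1,1)
Count: 2 out of 4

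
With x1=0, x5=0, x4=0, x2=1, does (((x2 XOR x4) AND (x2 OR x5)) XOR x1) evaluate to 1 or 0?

Substituting: (((1 XOR 0) AND (1 OR 0)) XOR 0)
= 1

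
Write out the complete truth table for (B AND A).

A | B | Output
--------------
0 | 0 | 0
0 | 1 | 0
1 | 0 | 0
1 | 1 | 1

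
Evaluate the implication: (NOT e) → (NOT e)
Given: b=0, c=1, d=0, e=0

Antecedent (NOT e) = 1; consequent (NOT e) = 1.
1 → 1 = 1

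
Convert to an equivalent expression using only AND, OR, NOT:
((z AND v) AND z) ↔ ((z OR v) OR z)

(((z AND v) AND z) AND ((z OR v) OR z)) OR (NOT ((z AND v) AND z) AND NOT ((z OR v) OR z))
(Biconditional = both true or both false)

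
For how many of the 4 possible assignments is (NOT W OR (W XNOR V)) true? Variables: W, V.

Satisfying assignments: (0,0), (0,1), (1,1)
Count: 3 out of 4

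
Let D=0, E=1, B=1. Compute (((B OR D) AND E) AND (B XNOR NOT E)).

Substituting: (((1 OR 0) AND 1) AND (1 XNOR NOT 1))
= 0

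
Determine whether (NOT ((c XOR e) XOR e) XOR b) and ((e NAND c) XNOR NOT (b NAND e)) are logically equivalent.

No. Counterexample: with b=0, c=0, e=0, Expression 1 = 1 but Expression 2 = 0.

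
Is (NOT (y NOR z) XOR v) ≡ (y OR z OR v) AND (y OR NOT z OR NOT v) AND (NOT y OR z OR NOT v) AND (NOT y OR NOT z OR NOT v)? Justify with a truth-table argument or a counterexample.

Yes, they are equivalent — the two output columns agree on all 8 assignments:
y | z | v | Expression 1 | Expression 2
---------------------------------------
0 | 0 | 0 | 0 | 0
0 | 0 | 1 | 1 | 1
0 | 1 | 0 | 1 | 1
0 | 1 | 1 | 0 | 0
1 | 0 | 0 | 1 | 1
1 | 0 | 1 | 0 | 0
1 | 1 | 0 | 1 | 1
1 | 1 | 1 | 0 | 0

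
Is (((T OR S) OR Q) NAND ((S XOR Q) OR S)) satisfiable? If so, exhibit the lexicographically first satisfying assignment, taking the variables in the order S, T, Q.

S=0, T=0, Q=0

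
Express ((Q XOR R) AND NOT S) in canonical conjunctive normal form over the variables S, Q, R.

(S OR Q OR R) AND (S OR NOT Q OR NOT R) AND (NOT S OR Q OR R) AND (NOT S OR Q OR NOT R) AND (NOT S OR NOT Q OR R) AND (NOT S OR NOT Q OR NOT R)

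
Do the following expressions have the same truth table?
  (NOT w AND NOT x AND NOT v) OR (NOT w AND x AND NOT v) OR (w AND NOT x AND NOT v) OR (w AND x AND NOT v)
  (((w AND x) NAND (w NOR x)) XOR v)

Yes, they are equivalent — the two output columns agree on all 8 assignments:
w | x | v | Expression 1 | Expression 2
---------------------------------------
0 | 0 | 0 | 1 | 1
0 | 0 | 1 | 0 | 0
0 | 1 | 0 | 1 | 1
0 | 1 | 1 | 0 | 0
1 | 0 | 0 | 1 | 1
1 | 0 | 1 | 0 | 0
1 | 1 | 0 | 1 | 1
1 | 1 | 1 | 0 | 0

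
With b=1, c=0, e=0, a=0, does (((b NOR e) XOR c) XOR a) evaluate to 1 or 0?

Substituting: (((1 NOR 0) XOR 0) XOR 0)
= 0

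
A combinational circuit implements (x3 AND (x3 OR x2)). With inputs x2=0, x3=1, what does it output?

Substituting: (1 AND (1 OR 0))
= 1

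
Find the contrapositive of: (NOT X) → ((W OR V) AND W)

Contrapositive: NOT ((W OR V) AND W) → X
Note: A statement and its contrapositive are logically equivalent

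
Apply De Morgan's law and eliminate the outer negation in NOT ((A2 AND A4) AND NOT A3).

NOT (A2 AND A4) OR A3
De Morgan's: NOT(AND of terms) = OR of negations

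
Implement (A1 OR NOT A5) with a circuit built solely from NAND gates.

((A1 NAND A1) NAND ((A5 NAND A5) NAND (A5 NAND A5)))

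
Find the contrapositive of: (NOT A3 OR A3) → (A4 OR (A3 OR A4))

Contrapositive: NOT (A4 OR (A3 OR A4)) → NOT (NOT A3 OR A3)
Note: A statement and its contrapositive are logically equivalent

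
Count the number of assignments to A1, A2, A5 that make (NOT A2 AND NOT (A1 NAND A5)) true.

Satisfying assignments: (1,0,1)
Count: 1 out of 8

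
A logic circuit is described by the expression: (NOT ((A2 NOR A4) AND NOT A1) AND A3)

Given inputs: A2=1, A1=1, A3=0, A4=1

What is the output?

Substituting: (NOT ((1 NOR 1) AND NOT 1) AND 0)
= 0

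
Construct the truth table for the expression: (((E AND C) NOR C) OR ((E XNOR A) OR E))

E | C | A | Output
------------------
0 | 0 | 0 | 1
0 | 0 | 1 | 1
0 | 1 | 0 | 1
0 | 1 | 1 | 0
1 | 0 | 0 | 1
1 | 0 | 1 | 1
1 | 1 | 0 | 1
1 | 1 | 1 | 1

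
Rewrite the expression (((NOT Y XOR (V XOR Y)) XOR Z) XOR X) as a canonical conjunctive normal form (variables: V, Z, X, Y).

(V OR Z OR NOT X OR Y) AND (V OR Z OR NOT X OR NOT Y) AND (V OR NOT Z OR X OR Y) AND (V OR NOT Z OR X OR NOT Y) AND (NOT V OR Z OR X OR Y) AND (NOT V OR Z OR X OR NOT Y) AND (NOT V OR NOT Z OR NOT X OR Y) AND (NOT V OR NOT Z OR NOT X OR NOT Y)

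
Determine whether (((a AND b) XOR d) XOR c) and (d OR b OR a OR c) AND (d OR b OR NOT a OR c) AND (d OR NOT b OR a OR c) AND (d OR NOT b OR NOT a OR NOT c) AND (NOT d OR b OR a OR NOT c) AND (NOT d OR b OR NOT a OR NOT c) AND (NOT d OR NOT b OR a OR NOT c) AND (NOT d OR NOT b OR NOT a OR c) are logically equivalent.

Yes, they are equivalent — the two output columns agree on all 16 assignments:
d | b | a | c | Expression 1 | Expression 2
-------------------------------------------
0 | 0 | 0 | 0 | 0 | 0
0 | 0 | 0 | 1 | 1 | 1
0 | 0 | 1 | 0 | 0 | 0
0 | 0 | 1 | 1 | 1 | 1
0 | 1 | 0 | 0 | 0 | 0
0 | 1 | 0 | 1 | 1 | 1
0 | 1 | 1 | 0 | 1 | 1
0 | 1 | 1 | 1 | 0 | 0
1 | 0 | 0 | 0 | 1 | 1
1 | 0 | 0 | 1 | 0 | 0
1 | 0 | 1 | 0 | 1 | 1
1 | 0 | 1 | 1 | 0 | 0
1 | 1 | 0 | 0 | 1 | 1
1 | 1 | 0 | 1 | 0 | 0
1 | 1 | 1 | 0 | 0 | 0
1 | 1 | 1 | 1 | 1 | 1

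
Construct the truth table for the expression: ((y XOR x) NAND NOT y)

y | x | Output
--------------
0 | 0 | 1
0 | 1 | 0
1 | 0 | 1
1 | 1 | 1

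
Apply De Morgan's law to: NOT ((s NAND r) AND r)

NOT (s NAND r) OR NOT r
De Morgan's: NOT(AND of terms) = OR of negations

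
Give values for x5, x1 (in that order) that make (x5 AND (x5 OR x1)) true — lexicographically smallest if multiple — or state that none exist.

x5=1, x1=0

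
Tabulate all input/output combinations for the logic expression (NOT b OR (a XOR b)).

b | a | Output
--------------
0 | 0 | 1
0 | 1 | 1
1 | 0 | 1
1 | 1 | 0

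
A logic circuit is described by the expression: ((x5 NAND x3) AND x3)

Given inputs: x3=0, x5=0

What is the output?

Substituting: ((0 NAND 0) AND 0)
= 0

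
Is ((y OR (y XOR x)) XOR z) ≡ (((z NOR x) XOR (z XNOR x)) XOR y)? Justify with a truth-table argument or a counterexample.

No. Counterexample: with z=0, x=1, y=0, Expression 1 = 1 but Expression 2 = 0.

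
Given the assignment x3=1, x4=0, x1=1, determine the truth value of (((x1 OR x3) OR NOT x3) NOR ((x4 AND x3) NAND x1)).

Substituting: (((1 OR 1) OR NOT 1) NOR ((0 AND 1) NAND 1))
= 0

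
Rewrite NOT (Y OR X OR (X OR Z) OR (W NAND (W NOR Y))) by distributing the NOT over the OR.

NOT Y AND NOT X AND NOT (X OR Z) AND NOT (W NAND (W NOR Y))
De Morgan's: NOT(OR of terms) = AND of negations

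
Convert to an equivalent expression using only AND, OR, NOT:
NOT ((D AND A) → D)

(D AND A) AND NOT D
(Negated implication: NOT(A → B) = A AND NOT B)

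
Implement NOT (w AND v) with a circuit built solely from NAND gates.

(((w NAND v) NAND (w NAND v)) NAND ((w NAND v) NAND (w NAND v)))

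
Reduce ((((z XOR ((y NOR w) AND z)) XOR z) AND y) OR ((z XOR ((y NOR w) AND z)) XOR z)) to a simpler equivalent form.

By absorption (E OR (E AND v) = E) then XOR self-cancellation ((E XOR v) XOR v = E):
= ((y NOR w) AND z)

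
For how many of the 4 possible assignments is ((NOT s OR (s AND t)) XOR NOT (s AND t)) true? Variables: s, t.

Satisfying assignments: (1,0), (1,1)
Count: 2 out of 4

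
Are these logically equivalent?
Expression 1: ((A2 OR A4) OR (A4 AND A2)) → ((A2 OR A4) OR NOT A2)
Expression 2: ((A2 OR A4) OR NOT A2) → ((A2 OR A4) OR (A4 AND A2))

No, Converse is not equivalent to original (counterexample: A4=0, A2=0)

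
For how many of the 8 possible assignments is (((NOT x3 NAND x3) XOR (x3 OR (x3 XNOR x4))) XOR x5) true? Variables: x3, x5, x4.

Satisfying assignments: (0,0,1), (0,1,0), (1,1,0), (1,1,1)
Count: 4 out of 8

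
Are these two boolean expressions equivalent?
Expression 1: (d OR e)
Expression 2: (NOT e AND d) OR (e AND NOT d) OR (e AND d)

Yes, they are equivalent — the two output columns agree on all 4 assignments:
e | d | Expression 1 | Expression 2
-----------------------------------
0 | 0 | 0 | 0
0 | 1 | 1 | 1
1 | 0 | 1 | 1
1 | 1 | 1 | 1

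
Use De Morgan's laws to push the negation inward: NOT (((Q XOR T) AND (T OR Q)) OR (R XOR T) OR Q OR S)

NOT ((Q XOR T) AND (T OR Q)) AND NOT (R XOR T) AND NOT Q AND NOT S
De Morgan's: NOT(OR of terms) = AND of negations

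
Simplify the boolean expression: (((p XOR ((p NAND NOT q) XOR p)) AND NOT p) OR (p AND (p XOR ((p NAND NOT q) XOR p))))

By distribution ((E AND v) OR (E AND NOT v) = E) then XOR self-cancellation ((E XOR v) XOR v = E):
= (p NAND NOT q)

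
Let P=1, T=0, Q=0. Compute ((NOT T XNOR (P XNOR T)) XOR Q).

Substituting: ((NOT 0 XNOR (1 XNOR 0)) XOR 0)
= 0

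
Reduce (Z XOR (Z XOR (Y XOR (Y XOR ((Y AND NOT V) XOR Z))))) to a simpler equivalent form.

By XOR self-cancellation ((E XOR v) XOR v = E) then XOR self-cancellation ((E XOR v) XOR v = E):
= ((Y AND NOT V) XOR Z)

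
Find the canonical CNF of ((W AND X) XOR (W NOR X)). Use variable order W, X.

(W OR NOT X) AND (NOT W OR X)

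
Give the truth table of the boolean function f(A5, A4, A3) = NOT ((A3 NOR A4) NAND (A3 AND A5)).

A5 | A4 | A3 | Output
---------------------
0 | 0 | 0 | 0
0 | 0 | 1 | 0
0 | 1 | 0 | 0
0 | 1 | 1 | 0
1 | 0 | 0 | 0
1 | 0 | 1 | 0
1 | 1 | 0 | 0
1 | 1 | 1 | 0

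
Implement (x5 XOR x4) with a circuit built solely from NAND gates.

((x5 NAND (x5 NAND x4)) NAND (x4 NAND (x5 NAND x4)))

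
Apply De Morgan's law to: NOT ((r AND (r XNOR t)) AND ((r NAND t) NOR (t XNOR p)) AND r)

NOT (r AND (r XNOR t)) OR NOT ((r NAND t) NOR (t XNOR p)) OR NOT r
De Morgan's: NOT(AND of terms) = OR of negations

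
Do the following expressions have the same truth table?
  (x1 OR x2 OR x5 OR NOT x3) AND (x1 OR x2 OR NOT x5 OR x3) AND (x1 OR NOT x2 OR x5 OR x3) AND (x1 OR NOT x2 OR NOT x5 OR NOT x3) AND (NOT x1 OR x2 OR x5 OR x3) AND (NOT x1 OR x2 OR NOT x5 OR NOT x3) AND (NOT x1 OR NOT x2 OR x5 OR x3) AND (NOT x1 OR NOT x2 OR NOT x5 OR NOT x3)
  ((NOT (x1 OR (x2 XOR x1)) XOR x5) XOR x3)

Yes, they are equivalent — the two output columns agree on all 16 assignments:
x1 | x2 | x5 | x3 | Expression 1 | Expression 2
-----------------------------------------------
0 | 0 | 0 | 0 | 1 | 1
0 | 0 | 0 | 1 | 0 | 0
0 | 0 | 1 | 0 | 0 | 0
0 | 0 | 1 | 1 | 1 | 1
0 | 1 | 0 | 0 | 0 | 0
0 | 1 | 0 | 1 | 1 | 1
0 | 1 | 1 | 0 | 1 | 1
0 | 1 | 1 | 1 | 0 | 0
1 | 0 | 0 | 0 | 0 | 0
1 | 0 | 0 | 1 | 1 | 1
1 | 0 | 1 | 0 | 1 | 1
1 | 0 | 1 | 1 | 0 | 0
1 | 1 | 0 | 0 | 0 | 0
1 | 1 | 0 | 1 | 1 | 1
1 | 1 | 1 | 0 | 1 | 1
1 | 1 | 1 | 1 | 0 | 0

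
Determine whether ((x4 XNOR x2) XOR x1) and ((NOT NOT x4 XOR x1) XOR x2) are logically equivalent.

No. Counterexample: with x1=0, x2=0, x4=0, Expression 1 = 1 but Expression 2 = 0.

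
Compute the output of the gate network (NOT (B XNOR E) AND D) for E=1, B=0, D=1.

Substituting: (NOT (0 XNOR 1) AND 1)
= 1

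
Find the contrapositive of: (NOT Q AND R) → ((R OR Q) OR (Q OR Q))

Contrapositive: NOT ((R OR Q) OR (Q OR Q)) → NOT (NOT Q AND R)
Note: A statement and its contrapositive are logically equivalent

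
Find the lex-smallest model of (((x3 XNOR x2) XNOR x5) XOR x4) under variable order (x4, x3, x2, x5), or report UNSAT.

x4=0, x3=0, x2=0, x5=1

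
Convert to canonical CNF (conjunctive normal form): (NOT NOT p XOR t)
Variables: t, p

(t OR p) AND (NOT t OR NOT p)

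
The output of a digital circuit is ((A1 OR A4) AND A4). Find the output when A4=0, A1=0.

Substituting: ((0 OR 0) AND 0)
= 0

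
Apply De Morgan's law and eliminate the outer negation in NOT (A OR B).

NOT A AND NOT B
De Morgan's: NOT(OR of terms) = AND of negations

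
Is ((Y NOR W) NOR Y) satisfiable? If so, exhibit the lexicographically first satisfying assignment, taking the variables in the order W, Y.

W=1, Y=0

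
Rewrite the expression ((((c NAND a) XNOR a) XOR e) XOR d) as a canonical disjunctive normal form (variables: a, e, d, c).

(NOT a AND NOT e AND d AND NOT c) OR (NOT a AND NOT e AND d AND c) OR (NOT a AND e AND NOT d AND NOT c) OR (NOT a AND e AND NOT d AND c) OR (a AND NOT e AND NOT d AND NOT c) OR (a AND NOT e AND d AND c) OR (a AND e AND NOT d AND c) OR (a AND e AND d AND NOT c)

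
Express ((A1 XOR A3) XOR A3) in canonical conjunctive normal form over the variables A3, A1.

(A3 OR A1) AND (NOT A3 OR A1)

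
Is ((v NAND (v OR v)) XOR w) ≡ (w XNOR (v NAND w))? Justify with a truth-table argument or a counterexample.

No. Counterexample: with v=0, w=0, Expression 1 = 1 but Expression 2 = 0.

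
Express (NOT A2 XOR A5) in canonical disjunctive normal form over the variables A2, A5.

(NOT A2 AND NOT A5) OR (A2 AND A5)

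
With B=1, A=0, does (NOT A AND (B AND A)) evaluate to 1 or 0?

Substituting: (NOT 0 AND (1 AND 0))
= 0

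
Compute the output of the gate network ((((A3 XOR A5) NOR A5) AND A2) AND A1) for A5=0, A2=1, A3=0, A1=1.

Substituting: ((((0 XOR 0) NOR 0) AND 1) AND 1)
= 1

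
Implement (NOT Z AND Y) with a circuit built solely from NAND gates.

(((Z NAND Z) NAND Y) NAND ((Z NAND Z) NAND Y))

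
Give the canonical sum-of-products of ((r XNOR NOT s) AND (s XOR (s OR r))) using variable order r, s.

Σm(2) = (r AND NOT s)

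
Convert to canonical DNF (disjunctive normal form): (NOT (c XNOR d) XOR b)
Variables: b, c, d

(NOT b AND NOT c AND d) OR (NOT b AND c AND NOT d) OR (b AND NOT c AND NOT d) OR (b AND c AND d)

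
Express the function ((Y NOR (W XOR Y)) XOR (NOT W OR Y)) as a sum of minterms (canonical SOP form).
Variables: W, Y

Σm(1, 3) = (NOT W AND Y) OR (W AND Y)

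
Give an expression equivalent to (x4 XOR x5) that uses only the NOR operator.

((((x4 NOR x5) NOR (x4 NOR x5)) NOR ((x4 NOR x5) NOR (x4 NOR x5))) NOR ((((x4 NOR x4) NOR (x5 NOR x5)) NOR ((x4 NOR x4) NOR (x5 NOR x5))) NOR (((x4 NOR x4) NOR (x5 NOR x5)) NOR ((x4 NOR x4) NOR (x5 NOR x5)))))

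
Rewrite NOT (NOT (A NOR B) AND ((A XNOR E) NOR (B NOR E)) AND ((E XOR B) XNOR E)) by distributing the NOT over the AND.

(A NOR B) OR NOT ((A XNOR E) NOR (B NOR E)) OR NOT ((E XOR B) XNOR E)
De Morgan's: NOT(AND of terms) = OR of negations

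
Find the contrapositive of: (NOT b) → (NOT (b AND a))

Contrapositive: (b AND a) → b
Note: A statement and its contrapositive are logically equivalent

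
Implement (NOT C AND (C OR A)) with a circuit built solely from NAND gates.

(((C NAND C) NAND ((C NAND C) NAND (A NAND A))) NAND ((C NAND C) NAND ((C NAND C) NAND (A NAND A))))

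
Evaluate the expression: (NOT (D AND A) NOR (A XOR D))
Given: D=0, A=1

Substituting: (NOT (0 AND 1) NOR (1 XOR 0))
= 0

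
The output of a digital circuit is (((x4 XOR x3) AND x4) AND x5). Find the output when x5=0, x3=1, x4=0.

Substituting: (((0 XOR 1) AND 0) AND 0)
= 0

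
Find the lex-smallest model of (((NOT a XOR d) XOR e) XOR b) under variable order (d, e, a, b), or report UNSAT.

d=0, e=0, a=0, b=0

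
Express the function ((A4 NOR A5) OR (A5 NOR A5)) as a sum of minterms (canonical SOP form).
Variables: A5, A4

Σm(0, 1) = (NOT A5 AND NOT A4) OR (NOT A5 AND A4)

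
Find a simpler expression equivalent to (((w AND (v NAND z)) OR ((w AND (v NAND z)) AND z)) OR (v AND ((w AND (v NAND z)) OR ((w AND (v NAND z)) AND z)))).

By absorption (E OR (E AND v) = E) then absorption (E OR (E AND v) = E):
= (w AND (v NAND z))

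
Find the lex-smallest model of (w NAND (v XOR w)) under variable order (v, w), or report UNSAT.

v=0, w=0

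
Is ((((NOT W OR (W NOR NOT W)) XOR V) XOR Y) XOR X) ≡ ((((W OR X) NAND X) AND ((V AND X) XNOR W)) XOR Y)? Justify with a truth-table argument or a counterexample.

No. Counterexample: with V=0, W=1, Y=0, X=1, Expression 1 = 1 but Expression 2 = 0.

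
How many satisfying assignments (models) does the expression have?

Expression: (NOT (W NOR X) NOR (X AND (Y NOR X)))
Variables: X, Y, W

Satisfying assignments: (0,0,0), (0,1,0)
Count: 2 out of 8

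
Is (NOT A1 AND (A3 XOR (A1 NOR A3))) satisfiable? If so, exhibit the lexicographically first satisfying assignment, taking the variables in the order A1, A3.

A1=0, A3=0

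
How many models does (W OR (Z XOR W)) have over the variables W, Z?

Satisfying assignments: (0,1), (1,0), (1,1)
Count: 3 out of 4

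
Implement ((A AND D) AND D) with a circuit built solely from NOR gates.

((((A NOR A) NOR (D NOR D)) NOR ((A NOR A) NOR (D NOR D))) NOR (D NOR D))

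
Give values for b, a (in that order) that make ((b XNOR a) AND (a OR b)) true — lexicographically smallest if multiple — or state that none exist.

b=1, a=1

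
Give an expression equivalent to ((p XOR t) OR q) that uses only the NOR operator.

((((((p NOR t) NOR (p NOR t)) NOR ((p NOR t) NOR (p NOR t))) NOR ((((p NOR p) NOR (t NOR t)) NOR ((p NOR p) NOR (t NOR t))) NOR (((p NOR p) NOR (t NOR t)) NOR ((p NOR p) NOR (t NOR t))))) NOR q) NOR (((((p NOR t) NOR (p NOR t)) NOR ((p NOR t) NOR (p NOR t))) NOR ((((p NOR p) NOR (t NOR t)) NOR ((p NOR p) NOR (t NOR t))) NOR (((p NOR p) NOR (t NOR t)) NOR ((p NOR p) NOR (t NOR t))))) NOR q))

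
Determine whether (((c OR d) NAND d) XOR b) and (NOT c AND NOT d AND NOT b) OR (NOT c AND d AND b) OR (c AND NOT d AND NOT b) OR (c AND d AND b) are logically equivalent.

Yes, they are equivalent — the two output columns agree on all 8 assignments:
c | d | b | Expression 1 | Expression 2
---------------------------------------
0 | 0 | 0 | 1 | 1
0 | 0 | 1 | 0 | 0
0 | 1 | 0 | 0 | 0
0 | 1 | 1 | 1 | 1
1 | 0 | 0 | 1 | 1
1 | 0 | 1 | 0 | 0
1 | 1 | 0 | 0 | 0
1 | 1 | 1 | 1 | 1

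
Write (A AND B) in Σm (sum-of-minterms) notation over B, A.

Σm(3) = (B AND A)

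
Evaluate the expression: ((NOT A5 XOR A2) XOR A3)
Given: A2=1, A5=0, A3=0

Substituting: ((NOT 0 XOR 1) XOR 0)
= 0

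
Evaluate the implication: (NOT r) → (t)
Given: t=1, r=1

Antecedent (NOT r) = 0; consequent (t) = 1.
0 → 1 = 1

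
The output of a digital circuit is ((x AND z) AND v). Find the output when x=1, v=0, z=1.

Substituting: ((1 AND 1) AND 0)
= 0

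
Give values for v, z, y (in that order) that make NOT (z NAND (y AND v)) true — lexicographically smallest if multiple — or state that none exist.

v=1, z=1, y=1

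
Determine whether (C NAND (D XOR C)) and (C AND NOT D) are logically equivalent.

No. Counterexample: with C=0, D=0, Expression 1 = 1 but Expression 2 = 0.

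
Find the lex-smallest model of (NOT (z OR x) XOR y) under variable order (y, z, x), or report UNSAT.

y=0, z=0, x=0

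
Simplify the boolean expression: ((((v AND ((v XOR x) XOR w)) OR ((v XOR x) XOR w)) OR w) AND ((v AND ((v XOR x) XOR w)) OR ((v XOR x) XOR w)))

By absorption (E AND (E OR v) = E) then absorption (E OR (E AND v) = E):
= ((v XOR x) XOR w)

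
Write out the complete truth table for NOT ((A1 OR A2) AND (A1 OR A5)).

A1 | A5 | A2 | Output
---------------------
0 | 0 | 0 | 1
0 | 0 | 1 | 1
0 | 1 | 0 | 1
0 | 1 | 1 | 0
1 | 0 | 0 | 0
1 | 0 | 1 | 0
1 | 1 | 0 | 0
1 | 1 | 1 | 0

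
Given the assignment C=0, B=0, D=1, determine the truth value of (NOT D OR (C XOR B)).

Substituting: (NOT 1 OR (0 XOR 0))
= 0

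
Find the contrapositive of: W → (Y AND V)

Contrapositive: NOT (Y AND V) → NOT W
Note: A statement and its contrapositive are logically equivalent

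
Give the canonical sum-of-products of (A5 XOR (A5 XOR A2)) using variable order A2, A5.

Σm(2, 3) = (A2 AND NOT A5) OR (A2 AND A5)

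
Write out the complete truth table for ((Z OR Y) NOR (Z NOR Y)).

Y | Z | Output
--------------
0 | 0 | 0
0 | 1 | 0
1 | 0 | 0
1 | 1 | 0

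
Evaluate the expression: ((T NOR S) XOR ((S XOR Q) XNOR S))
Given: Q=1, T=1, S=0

Substituting: ((1 NOR 0) XOR ((0 XOR 1) XNOR 0))
= 0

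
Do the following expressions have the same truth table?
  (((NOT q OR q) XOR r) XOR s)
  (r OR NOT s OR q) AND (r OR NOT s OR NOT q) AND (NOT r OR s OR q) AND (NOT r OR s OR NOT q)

Yes, they are equivalent — the two output columns agree on all 8 assignments:
r | s | q | Expression 1 | Expression 2
---------------------------------------
0 | 0 | 0 | 1 | 1
0 | 0 | 1 | 1 | 1
0 | 1 | 0 | 0 | 0
0 | 1 | 1 | 0 | 0
1 | 0 | 0 | 0 | 0
1 | 0 | 1 | 0 | 0
1 | 1 | 0 | 1 | 1
1 | 1 | 1 | 1 | 1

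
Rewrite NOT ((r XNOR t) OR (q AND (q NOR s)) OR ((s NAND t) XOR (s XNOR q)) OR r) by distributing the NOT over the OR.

NOT (r XNOR t) AND NOT (q AND (q NOR s)) AND NOT ((s NAND t) XOR (s XNOR q)) AND NOT r
De Morgan's: NOT(OR of terms) = AND of negations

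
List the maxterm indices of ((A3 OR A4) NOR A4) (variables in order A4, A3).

ΠM(1, 2, 3) = (A4 OR NOT A3) AND (NOT A4 OR A3) AND (NOT A4 OR NOT A3)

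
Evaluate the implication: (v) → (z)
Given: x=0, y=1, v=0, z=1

Antecedent (v) = 0; consequent (z) = 1.
0 → 1 = 1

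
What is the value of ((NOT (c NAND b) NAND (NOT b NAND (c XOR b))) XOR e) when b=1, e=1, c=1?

Substituting: ((NOT (1 NAND 1) NAND (NOT 1 NAND (1 XOR 1))) XOR 1)
= 1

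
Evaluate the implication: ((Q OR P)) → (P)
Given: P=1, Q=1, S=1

Antecedent ((Q OR P)) = 1; consequent (P) = 1.
1 → 1 = 1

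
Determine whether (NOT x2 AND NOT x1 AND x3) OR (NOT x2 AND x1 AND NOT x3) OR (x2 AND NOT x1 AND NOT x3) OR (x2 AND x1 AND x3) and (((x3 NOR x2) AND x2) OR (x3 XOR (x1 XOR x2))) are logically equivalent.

Yes, they are equivalent — the two output columns agree on all 8 assignments:
x2 | x1 | x3 | Expression 1 | Expression 2
------------------------------------------
0 | 0 | 0 | 0 | 0
0 | 0 | 1 | 1 | 1
0 | 1 | 0 | 1 | 1
0 | 1 | 1 | 0 | 0
1 | 0 | 0 | 1 | 1
1 | 0 | 1 | 0 | 0
1 | 1 | 0 | 0 | 0
1 | 1 | 1 | 1 | 1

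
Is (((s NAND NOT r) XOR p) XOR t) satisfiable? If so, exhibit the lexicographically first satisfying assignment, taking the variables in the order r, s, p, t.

r=0, s=0, p=0, t=0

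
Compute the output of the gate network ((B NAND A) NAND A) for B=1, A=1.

Substituting: ((1 NAND 1) NAND 1)
= 1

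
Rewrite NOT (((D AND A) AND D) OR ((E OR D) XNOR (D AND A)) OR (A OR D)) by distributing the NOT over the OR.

NOT ((D AND A) AND D) AND NOT ((E OR D) XNOR (D AND A)) AND NOT (A OR D)
De Morgan's: NOT(OR of terms) = AND of negations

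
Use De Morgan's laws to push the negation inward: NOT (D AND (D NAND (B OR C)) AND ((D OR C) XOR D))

NOT D OR NOT (D NAND (B OR C)) OR NOT ((D OR C) XOR D)
De Morgan's: NOT(AND of terms) = OR of negations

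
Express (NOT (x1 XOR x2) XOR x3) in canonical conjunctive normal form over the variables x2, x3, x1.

(x2 OR x3 OR NOT x1) AND (x2 OR NOT x3 OR x1) AND (NOT x2 OR x3 OR x1) AND (NOT x2 OR NOT x3 OR NOT x1)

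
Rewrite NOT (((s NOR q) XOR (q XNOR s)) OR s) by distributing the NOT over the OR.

NOT ((s NOR q) XOR (q XNOR s)) AND NOT s
De Morgan's: NOT(OR of terms) = AND of negations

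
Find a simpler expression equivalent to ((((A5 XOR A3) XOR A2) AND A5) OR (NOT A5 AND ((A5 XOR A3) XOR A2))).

By distribution ((E AND v) OR (E AND NOT v) = E):
= ((A5 XOR A3) XOR A2)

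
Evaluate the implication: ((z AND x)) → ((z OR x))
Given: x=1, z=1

Antecedent ((z AND x)) = 1; consequent ((z OR x)) = 1.
1 → 1 = 1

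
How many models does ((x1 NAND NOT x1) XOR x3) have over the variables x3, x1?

Satisfying assignments: (0,0), (0,1)
Count: 2 out of 4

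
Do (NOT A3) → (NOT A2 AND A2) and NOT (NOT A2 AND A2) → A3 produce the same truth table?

Yes, Contrapositive is always equivalent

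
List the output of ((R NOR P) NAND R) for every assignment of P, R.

P | R | Output
--------------
0 | 0 | 1
0 | 1 | 1
1 | 0 | 1
1 | 1 | 1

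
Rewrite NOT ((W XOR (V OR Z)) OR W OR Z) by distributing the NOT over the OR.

NOT (W XOR (V OR Z)) AND NOT W AND NOT Z
De Morgan's: NOT(OR of terms) = AND of negations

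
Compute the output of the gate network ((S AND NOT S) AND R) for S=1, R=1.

Substituting: ((1 AND NOT 1) AND 1)
= 0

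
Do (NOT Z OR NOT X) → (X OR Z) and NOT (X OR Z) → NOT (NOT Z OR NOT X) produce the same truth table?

Yes, Contrapositive is always equivalent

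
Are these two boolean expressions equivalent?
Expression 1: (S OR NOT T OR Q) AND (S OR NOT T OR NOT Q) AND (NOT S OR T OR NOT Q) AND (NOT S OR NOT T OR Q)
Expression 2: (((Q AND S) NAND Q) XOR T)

Yes, they are equivalent — the two output columns agree on all 8 assignments:
S | T | Q | Expression 1 | Expression 2
---------------------------------------
0 | 0 | 0 | 1 | 1
0 | 0 | 1 | 1 | 1
0 | 1 | 0 | 0 | 0
0 | 1 | 1 | 0 | 0
1 | 0 | 0 | 1 | 1
1 | 0 | 1 | 0 | 0
1 | 1 | 0 | 0 | 0
1 | 1 | 1 | 1 | 1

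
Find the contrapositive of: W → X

Contrapositive: NOT X → NOT W
Note: A statement and its contrapositive are logically equivalent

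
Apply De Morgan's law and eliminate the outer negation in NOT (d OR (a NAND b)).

NOT d AND NOT (a NAND b)
De Morgan's: NOT(OR of terms) = AND of negations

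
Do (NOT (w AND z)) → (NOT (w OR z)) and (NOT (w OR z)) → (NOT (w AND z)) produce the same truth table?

No, Converse is not equivalent to original (counterexample: w=0, v=0, z=1)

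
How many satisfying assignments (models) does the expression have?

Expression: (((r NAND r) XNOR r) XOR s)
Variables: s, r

Satisfying assignments: (1,0), (1,1)
Count: 2 out of 4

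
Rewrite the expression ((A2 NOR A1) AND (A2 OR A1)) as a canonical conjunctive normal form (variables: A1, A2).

(A1 OR A2) AND (A1 OR NOT A2) AND (NOT A1 OR A2) AND (NOT A1 OR NOT A2)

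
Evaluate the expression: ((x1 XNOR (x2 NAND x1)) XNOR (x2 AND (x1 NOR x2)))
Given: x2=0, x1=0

Substituting: ((0 XNOR (0 NAND 0)) XNOR (0 AND (0 NOR 0)))
= 1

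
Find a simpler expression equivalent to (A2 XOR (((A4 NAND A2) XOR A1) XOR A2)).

By XOR self-cancellation ((E XOR v) XOR v = E):
= ((A4 NAND A2) XOR A1)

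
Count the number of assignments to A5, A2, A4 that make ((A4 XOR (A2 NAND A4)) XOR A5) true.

Satisfying assignments: (0,0,0), (0,1,0), (0,1,1), (1,0,1)
Count: 4 out of 8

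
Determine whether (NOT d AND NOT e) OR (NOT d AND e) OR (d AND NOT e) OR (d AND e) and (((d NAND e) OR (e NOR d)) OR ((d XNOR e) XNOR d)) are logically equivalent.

Yes, they are equivalent — the two output columns agree on all 4 assignments:
d | e | Expression 1 | Expression 2
-----------------------------------
0 | 0 | 1 | 1
0 | 1 | 1 | 1
1 | 0 | 1 | 1
1 | 1 | 1 | 1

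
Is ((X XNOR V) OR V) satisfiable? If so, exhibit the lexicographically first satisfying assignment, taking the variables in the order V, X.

V=0, X=0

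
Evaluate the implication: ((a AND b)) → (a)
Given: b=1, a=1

Antecedent ((a AND b)) = 1; consequent (a) = 1.
1 → 1 = 1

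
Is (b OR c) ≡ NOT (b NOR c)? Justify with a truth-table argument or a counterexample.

Yes, they are equivalent — the two output columns agree on all 4 assignments:
b | c | Expression 1 | Expression 2
-----------------------------------
0 | 0 | 0 | 0
0 | 1 | 1 | 1
1 | 0 | 1 | 1
1 | 1 | 1 | 1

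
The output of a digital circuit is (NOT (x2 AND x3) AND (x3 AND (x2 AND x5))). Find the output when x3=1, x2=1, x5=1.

Substituting: (NOT (1 AND 1) AND (1 AND (1 AND 1)))
= 0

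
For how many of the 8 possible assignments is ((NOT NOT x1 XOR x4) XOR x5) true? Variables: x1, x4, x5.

Satisfying assignments: (0,0,1), (0,1,0), (1,0,0), (1,1,1)
Count: 4 out of 8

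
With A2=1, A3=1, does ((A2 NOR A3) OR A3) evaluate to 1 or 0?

Substituting: ((1 NOR 1) OR 1)
= 1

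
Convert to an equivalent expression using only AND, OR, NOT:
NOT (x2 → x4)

x2 AND NOT x4
(Negated implication: NOT(A → B) = A AND NOT B)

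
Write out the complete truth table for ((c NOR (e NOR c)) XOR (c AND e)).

e | c | Output
--------------
0 | 0 | 0
0 | 1 | 0
1 | 0 | 1
1 | 1 | 1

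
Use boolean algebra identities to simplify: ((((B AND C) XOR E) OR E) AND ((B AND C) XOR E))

By absorption (E AND (E OR v) = E):
= ((B AND C) XOR E)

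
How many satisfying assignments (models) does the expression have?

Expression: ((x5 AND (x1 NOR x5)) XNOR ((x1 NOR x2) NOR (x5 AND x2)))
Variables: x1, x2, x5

Satisfying assignments: (0,0,0), (0,0,1), (0,1,1), (1,1,1)
Count: 4 out of 8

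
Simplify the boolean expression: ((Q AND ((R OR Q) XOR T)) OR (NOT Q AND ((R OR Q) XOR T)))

By distribution ((E AND v) OR (E AND NOT v) = E):
= ((R OR Q) XOR T)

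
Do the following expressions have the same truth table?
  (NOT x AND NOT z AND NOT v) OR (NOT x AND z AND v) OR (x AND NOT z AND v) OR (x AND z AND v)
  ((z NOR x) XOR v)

Yes, they are equivalent — the two output columns agree on all 8 assignments:
x | z | v | Expression 1 | Expression 2
---------------------------------------
0 | 0 | 0 | 1 | 1
0 | 0 | 1 | 0 | 0
0 | 1 | 0 | 0 | 0
0 | 1 | 1 | 1 | 1
1 | 0 | 0 | 0 | 0
1 | 0 | 1 | 1 | 1
1 | 1 | 0 | 0 | 0
1 | 1 | 1 | 1 | 1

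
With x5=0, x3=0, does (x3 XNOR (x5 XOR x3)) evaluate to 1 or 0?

Substituting: (0 XNOR (0 XOR 0))
= 1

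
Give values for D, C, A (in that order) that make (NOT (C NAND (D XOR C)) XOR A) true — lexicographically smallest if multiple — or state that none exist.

D=0, C=0, A=1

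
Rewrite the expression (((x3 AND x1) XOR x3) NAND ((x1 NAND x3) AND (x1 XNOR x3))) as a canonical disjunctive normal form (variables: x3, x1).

(NOT x3 AND NOT x1) OR (NOT x3 AND x1) OR (x3 AND NOT x1) OR (x3 AND x1)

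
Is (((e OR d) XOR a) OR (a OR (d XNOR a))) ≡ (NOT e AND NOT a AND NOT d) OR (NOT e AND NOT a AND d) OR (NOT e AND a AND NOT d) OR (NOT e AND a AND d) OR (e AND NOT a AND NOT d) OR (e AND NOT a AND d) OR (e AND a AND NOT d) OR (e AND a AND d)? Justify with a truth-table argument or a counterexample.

Yes, they are equivalent — the two output columns agree on all 8 assignments:
e | a | d | Expression 1 | Expression 2
---------------------------------------
0 | 0 | 0 | 1 | 1
0 | 0 | 1 | 1 | 1
0 | 1 | 0 | 1 | 1
0 | 1 | 1 | 1 | 1
1 | 0 | 0 | 1 | 1
1 | 0 | 1 | 1 | 1
1 | 1 | 0 | 1 | 1
1 | 1 | 1 | 1 | 1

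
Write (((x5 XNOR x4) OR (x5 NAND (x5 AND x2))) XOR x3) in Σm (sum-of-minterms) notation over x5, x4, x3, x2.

Σm(0, 1, 4, 5, 8, 11, 12, 13) = (NOT x5 AND NOT x4 AND NOT x3 AND NOT x2) OR (NOT x5 AND NOT x4 AND NOT x3 AND x2) OR (NOT x5 AND x4 AND NOT x3 AND NOT x2) OR (NOT x5 AND x4 AND NOT x3 AND x2) OR (x5 AND NOT x4 AND NOT x3 AND NOT x2) OR (x5 AND NOT x4 AND x3 AND x2) OR (x5 AND x4 AND NOT x3 AND NOT x2) OR (x5 AND x4 AND NOT x3 AND x2)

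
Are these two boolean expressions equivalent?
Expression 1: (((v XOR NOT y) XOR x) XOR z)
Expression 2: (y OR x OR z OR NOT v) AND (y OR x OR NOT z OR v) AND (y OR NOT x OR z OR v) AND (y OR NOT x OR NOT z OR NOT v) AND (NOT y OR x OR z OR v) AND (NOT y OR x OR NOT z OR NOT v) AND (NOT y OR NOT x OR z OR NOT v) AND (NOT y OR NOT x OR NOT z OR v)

Yes, they are equivalent — the two output columns agree on all 16 assignments:
y | x | z | v | Expression 1 | Expression 2
-------------------------------------------
0 | 0 | 0 | 0 | 1 | 1
0 | 0 | 0 | 1 | 0 | 0
0 | 0 | 1 | 0 | 0 | 0
0 | 0 | 1 | 1 | 1 | 1
0 | 1 | 0 | 0 | 0 | 0
0 | 1 | 0 | 1 | 1 | 1
0 | 1 | 1 | 0 | 1 | 1
0 | 1 | 1 | 1 | 0 | 0
1 | 0 | 0 | 0 | 0 | 0
1 | 0 | 0 | 1 | 1 | 1
1 | 0 | 1 | 0 | 1 | 1
1 | 0 | 1 | 1 | 0 | 0
1 | 1 | 0 | 0 | 1 | 1
1 | 1 | 0 | 1 | 0 | 0
1 | 1 | 1 | 0 | 0 | 0
1 | 1 | 1 | 1 | 1 | 1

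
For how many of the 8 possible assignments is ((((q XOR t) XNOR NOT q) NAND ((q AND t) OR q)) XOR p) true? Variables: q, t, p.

Satisfying assignments: (0,0,0), (0,1,0), (1,0,0), (1,1,1)
Count: 4 out of 8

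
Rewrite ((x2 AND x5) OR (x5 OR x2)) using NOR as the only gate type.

((((x2 NOR x2) NOR (x5 NOR x5)) NOR ((x5 NOR x2) NOR (x5 NOR x2))) NOR (((x2 NOR x2) NOR (x5 NOR x5)) NOR ((x5 NOR x2) NOR (x5 NOR x2))))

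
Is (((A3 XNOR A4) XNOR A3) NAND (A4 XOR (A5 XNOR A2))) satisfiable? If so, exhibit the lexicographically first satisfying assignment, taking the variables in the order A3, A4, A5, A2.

A3=0, A4=0, A5=0, A2=0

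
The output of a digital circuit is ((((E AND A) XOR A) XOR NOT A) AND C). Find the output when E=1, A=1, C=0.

Substituting: ((((1 AND 1) XOR 1) XOR NOT 1) AND 0)
= 0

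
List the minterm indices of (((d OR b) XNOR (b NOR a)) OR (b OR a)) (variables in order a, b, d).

Σm(1, 2, 3, 4, 5, 6, 7) = (NOT a AND NOT b AND d) OR (NOT a AND b AND NOT d) OR (NOT a AND b AND d) OR (a AND NOT b AND NOT d) OR (a AND NOT b AND d) OR (a AND b AND NOT d) OR (a AND b AND d)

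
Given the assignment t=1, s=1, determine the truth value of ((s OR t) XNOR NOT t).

Substituting: ((1 OR 1) XNOR NOT 1)
= 0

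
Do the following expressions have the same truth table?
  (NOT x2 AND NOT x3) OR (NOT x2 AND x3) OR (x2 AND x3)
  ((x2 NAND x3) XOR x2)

Yes, they are equivalent — the two output columns agree on all 4 assignments:
x2 | x3 | Expression 1 | Expression 2
-------------------------------------
0 | 0 | 1 | 1
0 | 1 | 1 | 1
1 | 0 | 0 | 0
1 | 1 | 1 | 1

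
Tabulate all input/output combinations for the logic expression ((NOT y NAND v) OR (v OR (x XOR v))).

y | x | v | Output
------------------
0 | 0 | 0 | 1
0 | 0 | 1 | 1
0 | 1 | 0 | 1
0 | 1 | 1 | 1
1 | 0 | 0 | 1
1 | 0 | 1 | 1
1 | 1 | 0 | 1
1 | 1 | 1 | 1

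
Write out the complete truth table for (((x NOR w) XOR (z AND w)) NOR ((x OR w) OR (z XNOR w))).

x | w | z | Output
------------------
0 | 0 | 0 | 0
0 | 0 | 1 | 0
0 | 1 | 0 | 0
0 | 1 | 1 | 0
1 | 0 | 0 | 0
1 | 0 | 1 | 0
1 | 1 | 0 | 0
1 | 1 | 1 | 0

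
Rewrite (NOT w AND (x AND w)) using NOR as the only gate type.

(((w NOR w) NOR (w NOR w)) NOR (((x NOR x) NOR (w NOR w)) NOR ((x NOR x) NOR (w NOR w))))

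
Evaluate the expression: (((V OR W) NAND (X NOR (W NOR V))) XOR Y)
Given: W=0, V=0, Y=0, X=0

Substituting: (((0 OR 0) NAND (0 NOR (0 NOR 0))) XOR 0)
= 1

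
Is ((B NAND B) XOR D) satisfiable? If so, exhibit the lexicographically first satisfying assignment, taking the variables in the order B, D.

B=0, D=0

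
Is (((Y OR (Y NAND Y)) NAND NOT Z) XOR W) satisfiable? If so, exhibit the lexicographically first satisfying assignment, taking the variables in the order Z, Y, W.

Z=0, Y=0, W=1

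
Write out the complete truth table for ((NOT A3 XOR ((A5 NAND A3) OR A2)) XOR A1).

A3 | A1 | A2 | A5 | Output
--------------------------
0 | 0 | 0 | 0 | 0
0 | 0 | 0 | 1 | 0
0 | 0 | 1 | 0 | 0
0 | 0 | 1 | 1 | 0
0 | 1 | 0 | 0 | 1
0 | 1 | 0 | 1 | 1
0 | 1 | 1 | 0 | 1
0 | 1 | 1 | 1 | 1
1 | 0 | 0 | 0 | 1
1 | 0 | 0 | 1 | 0
1 | 0 | 1 | 0 | 1
1 | 0 | 1 | 1 | 1
1 | 1 | 0 | 0 | 0
1 | 1 | 0 | 1 | 1
1 | 1 | 1 | 0 | 0
1 | 1 | 1 | 1 | 0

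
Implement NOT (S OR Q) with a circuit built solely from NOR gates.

(((S NOR Q) NOR (S NOR Q)) NOR ((S NOR Q) NOR (S NOR Q)))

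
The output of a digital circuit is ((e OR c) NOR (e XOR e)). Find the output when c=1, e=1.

Substituting: ((1 OR 1) NOR (1 XOR 1))
= 0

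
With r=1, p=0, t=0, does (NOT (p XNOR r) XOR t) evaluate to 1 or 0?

Substituting: (NOT (0 XNOR 1) XOR 0)
= 1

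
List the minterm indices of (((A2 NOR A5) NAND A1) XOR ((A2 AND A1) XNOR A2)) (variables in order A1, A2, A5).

Σm(2, 3, 4) = (NOT A1 AND A2 AND NOT A5) OR (NOT A1 AND A2 AND A5) OR (A1 AND NOT A2 AND NOT A5)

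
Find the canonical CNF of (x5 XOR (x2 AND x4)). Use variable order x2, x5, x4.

(x2 OR x5 OR x4) AND (x2 OR x5 OR NOT x4) AND (NOT x2 OR x5 OR x4) AND (NOT x2 OR NOT x5 OR NOT x4)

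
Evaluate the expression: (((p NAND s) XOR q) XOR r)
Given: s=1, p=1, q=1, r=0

Substituting: (((1 NAND 1) XOR 1) XOR 0)
= 1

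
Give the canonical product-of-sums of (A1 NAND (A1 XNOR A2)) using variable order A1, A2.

ΠM(3) = (NOT A1 OR NOT A2)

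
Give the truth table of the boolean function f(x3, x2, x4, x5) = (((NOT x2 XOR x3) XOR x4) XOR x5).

x3 | x2 | x4 | x5 | Output
--------------------------
0 | 0 | 0 | 0 | 1
0 | 0 | 0 | 1 | 0
0 | 0 | 1 | 0 | 0
0 | 0 | 1 | 1 | 1
0 | 1 | 0 | 0 | 0
0 | 1 | 0 | 1 | 1
0 | 1 | 1 | 0 | 1
0 | 1 | 1 | 1 | 0
1 | 0 | 0 | 0 | 0
1 | 0 | 0 | 1 | 1
1 | 0 | 1 | 0 | 1
1 | 0 | 1 | 1 | 0
1 | 1 | 0 | 0 | 1
1 | 1 | 0 | 1 | 0
1 | 1 | 1 | 0 | 0
1 | 1 | 1 | 1 | 1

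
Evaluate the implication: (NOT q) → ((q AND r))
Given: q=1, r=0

Antecedent (NOT q) = 0; consequent ((q AND r)) = 0.
0 → 0 = 1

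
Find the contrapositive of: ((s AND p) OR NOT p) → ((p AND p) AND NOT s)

Contrapositive: NOT ((p AND p) AND NOT s) → NOT ((s AND p) OR NOT p)
Note: A statement and its contrapositive are logically equivalent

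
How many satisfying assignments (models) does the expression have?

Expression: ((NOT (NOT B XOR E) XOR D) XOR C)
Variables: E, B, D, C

Satisfying assignments: (0,0,0,1), (0,0,1,0), (0,1,0,0), (0,1,1,1), (1,0,0,0), (1,0,1,1), (1,1,0,1), (1,1,1,0)
Count: 8 out of 16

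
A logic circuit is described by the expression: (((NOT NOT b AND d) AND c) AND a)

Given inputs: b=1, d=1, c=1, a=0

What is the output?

Substituting: (((NOT NOT 1 AND 1) AND 1) AND 0)
= 0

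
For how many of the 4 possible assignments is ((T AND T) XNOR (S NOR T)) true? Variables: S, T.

Satisfying assignments: (1,0)
Count: 1 out of 4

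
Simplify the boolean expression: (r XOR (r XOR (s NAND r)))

By XOR self-cancellation ((E XOR v) XOR v = E):
= (s NAND r)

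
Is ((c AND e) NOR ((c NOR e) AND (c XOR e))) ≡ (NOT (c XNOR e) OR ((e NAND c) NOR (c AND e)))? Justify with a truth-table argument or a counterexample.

No. Counterexample: with c=0, e=0, Expression 1 = 1 but Expression 2 = 0.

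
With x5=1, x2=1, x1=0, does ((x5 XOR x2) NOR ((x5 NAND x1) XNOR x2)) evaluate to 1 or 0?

Substituting: ((1 XOR 1) NOR ((1 NAND 0) XNOR 1))
= 0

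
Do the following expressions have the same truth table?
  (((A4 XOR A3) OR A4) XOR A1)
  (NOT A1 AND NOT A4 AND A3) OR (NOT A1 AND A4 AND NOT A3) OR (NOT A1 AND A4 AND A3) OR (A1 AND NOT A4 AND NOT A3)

Yes, they are equivalent — the two output columns agree on all 8 assignments:
A1 | A4 | A3 | Expression 1 | Expression 2
------------------------------------------
0 | 0 | 0 | 0 | 0
0 | 0 | 1 | 1 | 1
0 | 1 | 0 | 1 | 1
0 | 1 | 1 | 1 | 1
1 | 0 | 0 | 1 | 1
1 | 0 | 1 | 0 | 0
1 | 1 | 0 | 0 | 0
1 | 1 | 1 | 0 | 0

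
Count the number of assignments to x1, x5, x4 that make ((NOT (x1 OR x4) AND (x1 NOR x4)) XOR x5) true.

Satisfying assignments: (0,0,0), (0,1,1), (1,1,0), (1,1,1)
Count: 4 out of 8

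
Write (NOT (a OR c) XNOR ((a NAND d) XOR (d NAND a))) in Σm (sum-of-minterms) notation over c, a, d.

Σm(2, 3, 4, 5, 6, 7) = (NOT c AND a AND NOT d) OR (NOT c AND a AND d) OR (c AND NOT a AND NOT d) OR (c AND NOT a AND d) OR (c AND a AND NOT d) OR (c AND a AND d)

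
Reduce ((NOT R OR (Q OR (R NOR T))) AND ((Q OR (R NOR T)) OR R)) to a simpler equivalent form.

By distribution ((E OR v) AND (E OR NOT v) = E):
= (Q OR (R NOR T))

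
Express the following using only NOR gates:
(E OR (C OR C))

((E NOR ((C NOR C) NOR (C NOR C))) NOR (E NOR ((C NOR C) NOR (C NOR C))))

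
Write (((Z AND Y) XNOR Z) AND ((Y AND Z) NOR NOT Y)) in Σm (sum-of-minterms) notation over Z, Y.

Σm(1) = (NOT Z AND Y)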